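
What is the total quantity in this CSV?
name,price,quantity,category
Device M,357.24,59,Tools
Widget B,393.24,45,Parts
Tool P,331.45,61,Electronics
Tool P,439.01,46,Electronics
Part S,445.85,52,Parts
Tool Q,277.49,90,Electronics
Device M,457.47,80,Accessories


Computing total quantity:
Values: [59, 45, 61, 46, 52, 90, 80]
Sum = 433

433


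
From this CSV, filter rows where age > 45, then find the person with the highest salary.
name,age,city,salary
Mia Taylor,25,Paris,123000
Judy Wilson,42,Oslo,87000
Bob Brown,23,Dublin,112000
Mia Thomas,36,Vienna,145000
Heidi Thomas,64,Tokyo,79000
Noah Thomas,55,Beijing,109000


Filter: age > 45
Sort by: salary (descending)

Filtered records (2):
  Noah Thomas, age 55, salary $109000
  Heidi Thomas, age 64, salary $79000

Highest salary: Noah Thomas ($109000)

Noah Thomas


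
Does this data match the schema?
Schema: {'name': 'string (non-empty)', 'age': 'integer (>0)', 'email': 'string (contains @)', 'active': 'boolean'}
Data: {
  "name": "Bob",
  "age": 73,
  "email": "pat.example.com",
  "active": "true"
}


Validating each field against schema:
  name: OK (non-empty string)
  age: OK (positive integer)
  email: FAIL ("pat.example.com" does not contain @)
  active: FAIL ("true" is not a boolean)

Result: INVALID (2 errors: email, active)

INVALID (2 errors: email, active)


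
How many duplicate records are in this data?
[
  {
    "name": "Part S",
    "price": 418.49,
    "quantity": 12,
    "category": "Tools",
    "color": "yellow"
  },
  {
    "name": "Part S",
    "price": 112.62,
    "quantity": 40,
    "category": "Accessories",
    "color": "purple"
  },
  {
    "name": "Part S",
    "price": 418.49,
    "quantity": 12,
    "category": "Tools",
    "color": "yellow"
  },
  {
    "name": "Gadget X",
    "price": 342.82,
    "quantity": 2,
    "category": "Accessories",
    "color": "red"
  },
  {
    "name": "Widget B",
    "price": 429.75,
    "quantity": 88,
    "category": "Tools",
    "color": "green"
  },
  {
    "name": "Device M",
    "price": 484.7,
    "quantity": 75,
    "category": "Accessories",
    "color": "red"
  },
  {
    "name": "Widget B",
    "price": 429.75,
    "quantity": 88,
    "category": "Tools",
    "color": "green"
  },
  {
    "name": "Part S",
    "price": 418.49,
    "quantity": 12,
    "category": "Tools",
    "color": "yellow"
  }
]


Checking 8 records for duplicates:

  Row 1: Part S ($418.49, qty 12)
  Row 2: Part S ($112.62, qty 40)
  Row 3: Part S ($418.49, qty 12) <-- DUPLICATE
  Row 4: Gadget X ($342.82, qty 2)
  Row 5: Widget B ($429.75, qty 88)
  Row 6: Device M ($484.7, qty 75)
  Row 7: Widget B ($429.75, qty 88) <-- DUPLICATE
  Row 8: Part S ($418.49, qty 12) <-- DUPLICATE

Duplicates found: 3
Unique records: 5

3 duplicates, 5 unique


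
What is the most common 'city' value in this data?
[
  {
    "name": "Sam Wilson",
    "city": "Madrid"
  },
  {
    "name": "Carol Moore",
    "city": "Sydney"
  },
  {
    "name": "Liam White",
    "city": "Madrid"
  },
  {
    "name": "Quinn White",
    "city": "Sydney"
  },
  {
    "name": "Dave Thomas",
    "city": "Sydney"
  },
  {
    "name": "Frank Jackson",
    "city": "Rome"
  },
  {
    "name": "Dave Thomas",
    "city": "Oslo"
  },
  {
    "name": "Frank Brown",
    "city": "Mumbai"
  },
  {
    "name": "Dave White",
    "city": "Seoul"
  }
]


Counting 'city' values across 9 records:

  Sydney: 3 ###
  Madrid: 2 ##
  Rome: 1 #
  Oslo: 1 #
  Mumbai: 1 #
  Seoul: 1 #

Most common: Sydney (3 times)

Sydney (3 times)


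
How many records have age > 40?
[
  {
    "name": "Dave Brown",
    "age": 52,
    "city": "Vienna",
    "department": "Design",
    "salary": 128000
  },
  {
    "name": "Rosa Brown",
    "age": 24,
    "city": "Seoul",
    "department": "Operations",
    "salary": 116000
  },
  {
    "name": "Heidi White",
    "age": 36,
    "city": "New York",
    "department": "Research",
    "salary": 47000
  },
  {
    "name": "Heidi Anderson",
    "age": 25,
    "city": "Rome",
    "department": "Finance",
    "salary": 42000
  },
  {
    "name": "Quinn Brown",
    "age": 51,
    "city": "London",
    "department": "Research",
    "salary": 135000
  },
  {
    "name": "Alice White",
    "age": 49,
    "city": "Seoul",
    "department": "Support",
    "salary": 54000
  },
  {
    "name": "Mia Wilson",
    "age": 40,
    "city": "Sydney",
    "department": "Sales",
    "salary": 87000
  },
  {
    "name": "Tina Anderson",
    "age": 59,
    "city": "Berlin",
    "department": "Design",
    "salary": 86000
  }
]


Data: 8 records
Condition: age > 40

Checking each record:
  Dave Brown: 52 MATCH
  Rosa Brown: 24
  Heidi White: 36
  Heidi Anderson: 25
  Quinn Brown: 51 MATCH
  Alice White: 49 MATCH
  Mia Wilson: 40
  Tina Anderson: 59 MATCH

Count: 4

4


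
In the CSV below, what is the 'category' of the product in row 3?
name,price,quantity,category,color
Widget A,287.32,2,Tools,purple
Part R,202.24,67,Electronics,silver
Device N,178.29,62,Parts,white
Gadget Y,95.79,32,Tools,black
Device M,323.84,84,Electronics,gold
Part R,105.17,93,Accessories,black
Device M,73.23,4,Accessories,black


Query: Row 3 ('Device N'), column 'category'
Value: Parts

Parts


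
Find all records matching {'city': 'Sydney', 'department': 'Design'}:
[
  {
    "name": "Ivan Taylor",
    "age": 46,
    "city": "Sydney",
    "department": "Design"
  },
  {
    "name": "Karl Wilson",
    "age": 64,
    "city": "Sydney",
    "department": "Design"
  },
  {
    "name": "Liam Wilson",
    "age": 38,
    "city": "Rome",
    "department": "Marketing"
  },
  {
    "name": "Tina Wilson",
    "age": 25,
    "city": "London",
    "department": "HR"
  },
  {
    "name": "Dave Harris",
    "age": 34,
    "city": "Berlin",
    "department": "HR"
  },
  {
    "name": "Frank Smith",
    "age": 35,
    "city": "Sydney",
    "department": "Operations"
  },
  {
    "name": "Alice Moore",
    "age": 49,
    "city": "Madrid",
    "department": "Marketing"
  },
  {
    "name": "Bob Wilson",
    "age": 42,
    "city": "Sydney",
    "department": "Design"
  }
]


Search criteria: {'city': 'Sydney', 'department': 'Design'}

Checking 8 records:
  Ivan Taylor: {city: Sydney, department: Design} <-- MATCH
  Karl Wilson: {city: Sydney, department: Design} <-- MATCH
  Liam Wilson: {city: Rome, department: Marketing}
  Tina Wilson: {city: London, department: HR}
  Dave Harris: {city: Berlin, department: HR}
  Frank Smith: {city: Sydney, department: Operations}
  Alice Moore: {city: Madrid, department: Marketing}
  Bob Wilson: {city: Sydney, department: Design} <-- MATCH

Matches: ["Ivan Taylor", "Karl Wilson", "Bob Wilson"]

["Ivan Taylor", "Karl Wilson", "Bob Wilson"]


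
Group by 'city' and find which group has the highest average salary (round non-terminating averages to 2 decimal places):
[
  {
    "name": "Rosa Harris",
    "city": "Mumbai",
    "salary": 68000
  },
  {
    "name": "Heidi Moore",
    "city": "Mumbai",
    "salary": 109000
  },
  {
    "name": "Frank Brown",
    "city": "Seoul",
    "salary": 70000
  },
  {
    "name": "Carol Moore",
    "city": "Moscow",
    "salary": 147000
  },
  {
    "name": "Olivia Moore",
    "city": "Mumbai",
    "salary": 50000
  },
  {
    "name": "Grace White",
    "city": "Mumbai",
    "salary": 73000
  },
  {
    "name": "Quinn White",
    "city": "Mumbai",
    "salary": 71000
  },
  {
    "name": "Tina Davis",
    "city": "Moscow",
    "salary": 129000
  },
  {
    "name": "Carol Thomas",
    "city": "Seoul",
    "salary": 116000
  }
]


Group by: city

Groups:
  Moscow: 2 people, avg salary = 276000/2 = $138000
  Mumbai: 5 people, avg salary = 371000/5 = $74200
  Seoul: 2 people, avg salary = 186000/2 = $93000

Highest average salary: Moscow ($138000)

Moscow ($138000)


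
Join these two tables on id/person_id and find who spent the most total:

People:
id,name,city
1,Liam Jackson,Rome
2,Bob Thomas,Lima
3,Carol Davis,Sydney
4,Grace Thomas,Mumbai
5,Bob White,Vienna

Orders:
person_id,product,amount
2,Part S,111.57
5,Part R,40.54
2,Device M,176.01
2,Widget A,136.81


Join on: people.id = orders.person_id

Joined rows:
  Bob Thomas (Lima) bought Part S for $111.57
  Bob White (Vienna) bought Part R for $40.54
  Bob Thomas (Lima) bought Device M for $176.01
  Bob Thomas (Lima) bought Widget A for $136.81

Total per person:
  Bob Thomas: $424.39
  Bob White: $40.54

Top spender: Bob Thomas ($424.39)

Bob Thomas ($424.39)


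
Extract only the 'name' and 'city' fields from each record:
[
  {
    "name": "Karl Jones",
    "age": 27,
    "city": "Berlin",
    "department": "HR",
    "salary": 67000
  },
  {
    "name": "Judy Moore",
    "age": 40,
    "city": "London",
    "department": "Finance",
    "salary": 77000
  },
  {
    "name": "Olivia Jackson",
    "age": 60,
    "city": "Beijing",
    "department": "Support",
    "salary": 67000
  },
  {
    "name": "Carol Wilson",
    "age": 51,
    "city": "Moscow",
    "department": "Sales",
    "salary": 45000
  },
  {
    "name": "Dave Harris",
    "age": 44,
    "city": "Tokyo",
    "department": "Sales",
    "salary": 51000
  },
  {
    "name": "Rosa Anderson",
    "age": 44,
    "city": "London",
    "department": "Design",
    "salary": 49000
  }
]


Original: 6 records with fields: name, age, city, department, salary
Keep: ['name', 'city']
Drop: ['age', 'department', 'salary']
Result: 6 records, 2 fields each

[
  {
    "name": "Karl Jones",
    "city": "Berlin"
  },
  {
    "name": "Judy Moore",
    "city": "London"
  },
  {
    "name": "Olivia Jackson",
    "city": "Beijing"
  },
  {
    "name": "Carol Wilson",
    "city": "Moscow"
  },
  {
    "name": "Dave Harris",
    "city": "Tokyo"
  },
  {
    "name": "Rosa Anderson",
    "city": "London"
  }
]


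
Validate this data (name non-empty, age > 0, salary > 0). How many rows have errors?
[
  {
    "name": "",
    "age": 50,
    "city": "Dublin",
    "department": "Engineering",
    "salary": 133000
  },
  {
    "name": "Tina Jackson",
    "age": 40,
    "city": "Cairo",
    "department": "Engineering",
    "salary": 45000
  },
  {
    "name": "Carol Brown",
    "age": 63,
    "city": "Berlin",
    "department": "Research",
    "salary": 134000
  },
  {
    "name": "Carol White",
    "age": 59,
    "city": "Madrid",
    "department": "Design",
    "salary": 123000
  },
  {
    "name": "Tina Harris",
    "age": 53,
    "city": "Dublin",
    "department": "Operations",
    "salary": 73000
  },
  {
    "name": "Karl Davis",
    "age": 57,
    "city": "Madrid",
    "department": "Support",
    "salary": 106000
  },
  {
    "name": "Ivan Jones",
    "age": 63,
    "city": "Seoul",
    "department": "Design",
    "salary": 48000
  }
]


Validating 7 records:
Rules: name non-empty, age > 0, salary > 0

  Row 1 (???): empty name
  Row 2 (Tina Jackson): OK
  Row 3 (Carol Brown): OK
  Row 4 (Carol White): OK
  Row 5 (Tina Harris): OK
  Row 6 (Karl Davis): OK
  Row 7 (Ivan Jones): OK

Total errors: 1

1 errors


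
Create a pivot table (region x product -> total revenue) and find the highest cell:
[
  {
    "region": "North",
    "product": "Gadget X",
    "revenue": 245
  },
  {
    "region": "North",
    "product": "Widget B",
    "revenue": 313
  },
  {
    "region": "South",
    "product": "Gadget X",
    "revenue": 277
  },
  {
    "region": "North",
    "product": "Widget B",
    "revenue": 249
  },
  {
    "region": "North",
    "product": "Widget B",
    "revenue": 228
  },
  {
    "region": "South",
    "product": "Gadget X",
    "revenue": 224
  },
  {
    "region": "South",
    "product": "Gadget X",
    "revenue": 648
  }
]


Pivot: region (rows) x product (columns) -> total revenue

     Gadget X      Widget B    
North          245           790  
South         1149             0  

Highest: South / Gadget X = $1149

South / Gadget X = $1149


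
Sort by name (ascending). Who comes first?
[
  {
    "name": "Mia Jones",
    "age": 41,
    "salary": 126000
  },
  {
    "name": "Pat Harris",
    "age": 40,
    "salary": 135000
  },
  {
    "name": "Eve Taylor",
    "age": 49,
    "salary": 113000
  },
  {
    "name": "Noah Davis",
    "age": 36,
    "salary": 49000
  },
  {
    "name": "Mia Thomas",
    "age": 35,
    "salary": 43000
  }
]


Sort by: name (ascending)

Sorted order:
  1. Eve Taylor (name = Eve Taylor)
  2. Mia Jones (name = Mia Jones)
  3. Mia Thomas (name = Mia Thomas)
  4. Noah Davis (name = Noah Davis)
  5. Pat Harris (name = Pat Harris)

First: Eve Taylor

Eve Taylor


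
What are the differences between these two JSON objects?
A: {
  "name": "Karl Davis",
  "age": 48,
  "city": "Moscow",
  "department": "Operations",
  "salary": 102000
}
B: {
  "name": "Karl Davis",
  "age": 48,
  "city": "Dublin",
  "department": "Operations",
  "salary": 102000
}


Comparing each field (in key order):
  name: same
  age: same
  city: DIFFERENT
  department: same
  salary: same
Differences:
  city: Moscow -> Dublin

1 field(s) changed

1 change: city


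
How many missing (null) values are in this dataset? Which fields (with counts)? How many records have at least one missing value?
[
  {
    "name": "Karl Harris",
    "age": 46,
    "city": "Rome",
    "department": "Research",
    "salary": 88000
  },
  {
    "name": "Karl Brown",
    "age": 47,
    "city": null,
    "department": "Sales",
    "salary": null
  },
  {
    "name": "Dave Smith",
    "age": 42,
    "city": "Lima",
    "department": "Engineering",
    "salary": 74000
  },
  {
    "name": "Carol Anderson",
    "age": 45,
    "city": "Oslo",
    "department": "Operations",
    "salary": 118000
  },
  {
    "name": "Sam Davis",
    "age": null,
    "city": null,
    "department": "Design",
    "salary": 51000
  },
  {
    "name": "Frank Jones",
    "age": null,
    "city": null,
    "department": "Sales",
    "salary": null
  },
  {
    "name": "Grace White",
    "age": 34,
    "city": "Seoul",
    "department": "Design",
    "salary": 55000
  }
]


Checking for missing (null) values in 7 records:

  Karl Harris: complete
  Karl Brown: city, salary
  Dave Smith: complete
  Carol Anderson: complete
  Sam Davis: age, city
  Frank Jones: age, city, salary
  Grace White: complete

Per field:
  name: 0 missing
  age: 2 missing
  city: 3 missing
  department: 0 missing
  salary: 2 missing

Total missing values: 7
Records with any missing: 3

7 missing values (age: 2, city: 3, salary: 2); 3 incomplete records


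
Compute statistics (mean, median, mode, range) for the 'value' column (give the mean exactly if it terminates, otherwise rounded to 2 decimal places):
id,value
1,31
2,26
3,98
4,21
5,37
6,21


Data: [31, 26, 98, 21, 37, 21]
Count: 6
Sum: 234
Mean: 234/6 = 39
Sorted: [21, 21, 26, 31, 37, 98]
Median: 28.5
Mode: 21 (2 times)
Range: 98 - 21 = 77
Min: 21, Max: 98

mean=39, median=28.5, mode=21, range=77


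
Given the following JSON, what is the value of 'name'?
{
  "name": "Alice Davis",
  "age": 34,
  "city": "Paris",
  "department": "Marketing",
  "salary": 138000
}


Looking up field 'name'
Value: Alice Davis

Alice Davis


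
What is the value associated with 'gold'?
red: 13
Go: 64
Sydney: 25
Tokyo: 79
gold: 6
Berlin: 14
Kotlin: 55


Looking up key 'gold'
Value: 6

6


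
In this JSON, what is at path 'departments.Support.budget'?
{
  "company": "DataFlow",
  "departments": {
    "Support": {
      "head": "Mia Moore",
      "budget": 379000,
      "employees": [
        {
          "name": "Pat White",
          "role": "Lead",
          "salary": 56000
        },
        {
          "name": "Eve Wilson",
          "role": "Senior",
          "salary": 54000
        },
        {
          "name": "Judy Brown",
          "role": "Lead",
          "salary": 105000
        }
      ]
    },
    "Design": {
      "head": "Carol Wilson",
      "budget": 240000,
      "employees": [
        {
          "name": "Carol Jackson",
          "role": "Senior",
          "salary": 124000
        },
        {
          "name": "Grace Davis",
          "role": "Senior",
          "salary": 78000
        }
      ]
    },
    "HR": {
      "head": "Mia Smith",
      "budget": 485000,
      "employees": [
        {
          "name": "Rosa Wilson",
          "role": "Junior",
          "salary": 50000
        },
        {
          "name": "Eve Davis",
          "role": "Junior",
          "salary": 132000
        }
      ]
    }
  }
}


Path: departments.Support.budget

Navigate:
  -> departments
  -> Support
  -> budget = 379000

379000


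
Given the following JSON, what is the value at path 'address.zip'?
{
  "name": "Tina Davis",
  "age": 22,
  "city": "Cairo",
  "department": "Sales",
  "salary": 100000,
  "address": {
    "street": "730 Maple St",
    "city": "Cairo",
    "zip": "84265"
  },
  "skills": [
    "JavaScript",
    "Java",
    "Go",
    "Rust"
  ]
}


Query: address.zip
Path: address -> zip
Value: 84265

84265


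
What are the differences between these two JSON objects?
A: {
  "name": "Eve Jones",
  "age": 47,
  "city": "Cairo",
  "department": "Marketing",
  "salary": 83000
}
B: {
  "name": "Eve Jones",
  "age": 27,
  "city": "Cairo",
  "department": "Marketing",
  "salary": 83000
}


Comparing each field (in key order):
  name: same
  age: DIFFERENT
  city: same
  department: same
  salary: same
Differences:
  age: 47 -> 27

1 field(s) changed

1 change: age


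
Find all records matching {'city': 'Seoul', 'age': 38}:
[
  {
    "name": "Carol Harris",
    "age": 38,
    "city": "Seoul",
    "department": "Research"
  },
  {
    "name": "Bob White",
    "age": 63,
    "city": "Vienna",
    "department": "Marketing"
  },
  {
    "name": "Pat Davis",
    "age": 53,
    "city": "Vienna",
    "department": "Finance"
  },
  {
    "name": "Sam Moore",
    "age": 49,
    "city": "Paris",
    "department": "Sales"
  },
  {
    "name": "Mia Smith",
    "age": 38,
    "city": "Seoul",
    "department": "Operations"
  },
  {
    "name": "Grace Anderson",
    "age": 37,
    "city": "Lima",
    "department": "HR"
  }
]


Search criteria: {'city': 'Seoul', 'age': 38}

Checking 6 records:
  Carol Harris: {city: Seoul, age: 38} <-- MATCH
  Bob White: {city: Vienna, age: 63}
  Pat Davis: {city: Vienna, age: 53}
  Sam Moore: {city: Paris, age: 49}
  Mia Smith: {city: Seoul, age: 38} <-- MATCH
  Grace Anderson: {city: Lima, age: 37}

Matches: ["Carol Harris", "Mia Smith"]

["Carol Harris", "Mia Smith"]


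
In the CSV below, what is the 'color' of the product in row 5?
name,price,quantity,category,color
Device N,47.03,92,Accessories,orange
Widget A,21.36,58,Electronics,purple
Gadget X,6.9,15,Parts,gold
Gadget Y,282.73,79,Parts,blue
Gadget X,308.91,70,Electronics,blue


Query: Row 5 ('Gadget X'), column 'color'
Value: blue

blue


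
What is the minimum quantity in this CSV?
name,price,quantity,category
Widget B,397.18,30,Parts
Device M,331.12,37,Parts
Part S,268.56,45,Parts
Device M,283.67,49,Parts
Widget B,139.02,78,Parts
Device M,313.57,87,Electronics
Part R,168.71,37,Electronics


Computing minimum quantity:
Values: [30, 37, 45, 49, 78, 87, 37]
Min = 30

30


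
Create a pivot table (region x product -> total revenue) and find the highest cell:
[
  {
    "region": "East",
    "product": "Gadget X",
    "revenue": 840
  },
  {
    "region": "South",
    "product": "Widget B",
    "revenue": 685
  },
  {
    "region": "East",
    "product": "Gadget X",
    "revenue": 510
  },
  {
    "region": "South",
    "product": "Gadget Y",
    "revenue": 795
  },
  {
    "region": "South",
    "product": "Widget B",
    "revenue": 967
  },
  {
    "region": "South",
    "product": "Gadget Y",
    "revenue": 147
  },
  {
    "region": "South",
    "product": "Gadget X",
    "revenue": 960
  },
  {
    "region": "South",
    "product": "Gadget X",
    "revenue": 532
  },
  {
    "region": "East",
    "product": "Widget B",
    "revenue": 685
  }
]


Pivot: region (rows) x product (columns) -> total revenue

     Gadget X      Gadget Y      Widget B    
East          1350             0           685  
South         1492           942          1652  

Highest: South / Widget B = $1652

South / Widget B = $1652


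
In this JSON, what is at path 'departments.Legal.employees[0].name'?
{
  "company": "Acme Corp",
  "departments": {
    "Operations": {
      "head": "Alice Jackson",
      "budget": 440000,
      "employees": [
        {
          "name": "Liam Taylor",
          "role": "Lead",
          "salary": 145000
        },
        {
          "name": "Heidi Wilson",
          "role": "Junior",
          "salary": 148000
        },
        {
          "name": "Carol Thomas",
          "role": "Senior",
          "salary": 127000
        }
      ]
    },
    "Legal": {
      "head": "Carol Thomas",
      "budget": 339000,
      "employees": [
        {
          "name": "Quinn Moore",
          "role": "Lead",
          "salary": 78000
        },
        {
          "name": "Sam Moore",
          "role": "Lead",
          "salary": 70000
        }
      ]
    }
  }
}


Path: departments.Legal.employees[0].name

Navigate:
  -> departments
  -> Legal
  -> employees[0].name = 'Quinn Moore'

Quinn Moore


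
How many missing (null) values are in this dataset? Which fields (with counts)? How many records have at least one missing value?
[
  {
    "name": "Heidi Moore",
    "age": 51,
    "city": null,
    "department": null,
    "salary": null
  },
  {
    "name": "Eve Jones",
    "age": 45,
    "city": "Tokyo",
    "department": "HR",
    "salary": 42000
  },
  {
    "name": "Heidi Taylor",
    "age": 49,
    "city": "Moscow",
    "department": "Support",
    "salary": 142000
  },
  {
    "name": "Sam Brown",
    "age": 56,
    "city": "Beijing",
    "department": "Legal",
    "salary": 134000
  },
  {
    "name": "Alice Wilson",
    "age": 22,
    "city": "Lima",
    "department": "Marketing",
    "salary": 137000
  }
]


Checking for missing (null) values in 5 records:

  Heidi Moore: city, department, salary
  Eve Jones: complete
  Heidi Taylor: complete
  Sam Brown: complete
  Alice Wilson: complete

Per field:
  name: 0 missing
  age: 0 missing
  city: 1 missing
  department: 1 missing
  salary: 1 missing

Total missing values: 3
Records with any missing: 1

3 missing values (city: 1, department: 1, salary: 1); 1 incomplete records


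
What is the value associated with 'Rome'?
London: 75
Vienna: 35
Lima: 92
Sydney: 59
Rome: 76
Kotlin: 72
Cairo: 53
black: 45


Looking up key 'Rome'
Value: 76

76


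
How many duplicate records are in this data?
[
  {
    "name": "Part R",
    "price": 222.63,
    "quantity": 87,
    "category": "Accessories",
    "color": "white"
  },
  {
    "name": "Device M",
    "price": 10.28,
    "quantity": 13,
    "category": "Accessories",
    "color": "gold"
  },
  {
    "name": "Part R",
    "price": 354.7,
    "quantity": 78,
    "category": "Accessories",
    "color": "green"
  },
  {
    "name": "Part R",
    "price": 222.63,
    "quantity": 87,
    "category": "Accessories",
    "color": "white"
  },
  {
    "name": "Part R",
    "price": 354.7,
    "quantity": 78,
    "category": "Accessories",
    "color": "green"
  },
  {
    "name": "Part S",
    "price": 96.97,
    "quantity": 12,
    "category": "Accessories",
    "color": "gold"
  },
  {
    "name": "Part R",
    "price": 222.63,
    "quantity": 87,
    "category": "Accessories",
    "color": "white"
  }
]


Checking 7 records for duplicates:

  Row 1: Part R ($222.63, qty 87)
  Row 2: Device M ($10.28, qty 13)
  Row 3: Part R ($354.7, qty 78)
  Row 4: Part R ($222.63, qty 87) <-- DUPLICATE
  Row 5: Part R ($354.7, qty 78) <-- DUPLICATE
  Row 6: Part S ($96.97, qty 12)
  Row 7: Part R ($222.63, qty 87) <-- DUPLICATE

Duplicates found: 3
Unique records: 4

3 duplicates, 4 unique


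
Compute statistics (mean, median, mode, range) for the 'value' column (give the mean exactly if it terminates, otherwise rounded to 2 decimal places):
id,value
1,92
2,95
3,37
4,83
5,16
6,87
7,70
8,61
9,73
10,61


Data: [92, 95, 37, 83, 16, 87, 70, 61, 73, 61]
Count: 10
Sum: 675
Mean: 675/10 = 67.5
Sorted: [16, 37, 61, 61, 70, 73, 83, 87, 92, 95]
Median: 71.5
Mode: 61 (2 times)
Range: 95 - 16 = 79
Min: 16, Max: 95

mean=67.5, median=71.5, mode=61, range=79


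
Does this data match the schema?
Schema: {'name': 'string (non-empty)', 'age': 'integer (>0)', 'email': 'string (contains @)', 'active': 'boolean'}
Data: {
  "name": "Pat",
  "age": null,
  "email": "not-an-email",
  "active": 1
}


Validating each field against schema:
  name: OK (non-empty string)
  age: FAIL (null is not an integer)
  email: FAIL ("not-an-email" does not contain @)
  active: FAIL (1 is not a boolean)

Result: INVALID (3 errors: age, email, active)

INVALID (3 errors: age, email, active)


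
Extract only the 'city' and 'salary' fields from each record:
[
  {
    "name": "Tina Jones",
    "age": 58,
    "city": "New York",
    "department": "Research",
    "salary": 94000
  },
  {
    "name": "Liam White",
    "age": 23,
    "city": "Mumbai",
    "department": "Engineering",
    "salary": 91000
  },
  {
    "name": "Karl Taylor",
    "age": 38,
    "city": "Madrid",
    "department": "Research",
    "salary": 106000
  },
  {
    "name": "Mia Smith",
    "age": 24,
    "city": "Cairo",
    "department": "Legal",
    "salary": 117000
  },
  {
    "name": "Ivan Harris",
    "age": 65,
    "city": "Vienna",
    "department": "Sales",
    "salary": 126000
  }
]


Original: 5 records with fields: name, age, city, department, salary
Keep: ['city', 'salary']
Drop: ['name', 'age', 'department']
Result: 5 records, 2 fields each

[
  {
    "city": "New York",
    "salary": 94000
  },
  {
    "city": "Mumbai",
    "salary": 91000
  },
  {
    "city": "Madrid",
    "salary": 106000
  },
  {
    "city": "Cairo",
    "salary": 117000
  },
  {
    "city": "Vienna",
    "salary": 126000
  }
]


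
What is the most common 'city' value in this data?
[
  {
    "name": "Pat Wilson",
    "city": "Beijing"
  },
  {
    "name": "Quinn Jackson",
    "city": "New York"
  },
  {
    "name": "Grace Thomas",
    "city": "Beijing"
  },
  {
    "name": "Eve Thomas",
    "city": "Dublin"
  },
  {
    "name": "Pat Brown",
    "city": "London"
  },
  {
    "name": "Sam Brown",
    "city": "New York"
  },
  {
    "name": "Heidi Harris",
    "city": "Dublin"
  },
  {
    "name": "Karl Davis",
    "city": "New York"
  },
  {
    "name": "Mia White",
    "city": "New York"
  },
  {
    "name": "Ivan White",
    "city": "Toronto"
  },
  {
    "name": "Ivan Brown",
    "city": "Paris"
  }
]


Counting 'city' values across 11 records:

  New York: 4 ####
  Beijing: 2 ##
  Dublin: 2 ##
  London: 1 #
  Toronto: 1 #
  Paris: 1 #

Most common: New York (4 times)

New York (4 times)


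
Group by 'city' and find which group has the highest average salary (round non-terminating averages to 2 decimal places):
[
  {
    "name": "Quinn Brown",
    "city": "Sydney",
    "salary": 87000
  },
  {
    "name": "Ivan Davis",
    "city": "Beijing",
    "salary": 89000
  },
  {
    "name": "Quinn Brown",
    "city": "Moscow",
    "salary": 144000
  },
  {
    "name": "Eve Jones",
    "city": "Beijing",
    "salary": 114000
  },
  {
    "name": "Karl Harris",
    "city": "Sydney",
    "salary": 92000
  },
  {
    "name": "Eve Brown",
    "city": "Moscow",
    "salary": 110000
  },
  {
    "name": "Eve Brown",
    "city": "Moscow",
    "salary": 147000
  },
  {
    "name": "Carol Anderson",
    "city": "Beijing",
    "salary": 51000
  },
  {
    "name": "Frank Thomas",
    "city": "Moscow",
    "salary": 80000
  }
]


Group by: city

Groups:
  Beijing: 3 people, avg salary = 254000/3 ≈ $84666.67
  Moscow: 4 people, avg salary = 481000/4 = $120250
  Sydney: 2 people, avg salary = 179000/2 = $89500

Highest average salary: Moscow ($120250)

Moscow ($120250)


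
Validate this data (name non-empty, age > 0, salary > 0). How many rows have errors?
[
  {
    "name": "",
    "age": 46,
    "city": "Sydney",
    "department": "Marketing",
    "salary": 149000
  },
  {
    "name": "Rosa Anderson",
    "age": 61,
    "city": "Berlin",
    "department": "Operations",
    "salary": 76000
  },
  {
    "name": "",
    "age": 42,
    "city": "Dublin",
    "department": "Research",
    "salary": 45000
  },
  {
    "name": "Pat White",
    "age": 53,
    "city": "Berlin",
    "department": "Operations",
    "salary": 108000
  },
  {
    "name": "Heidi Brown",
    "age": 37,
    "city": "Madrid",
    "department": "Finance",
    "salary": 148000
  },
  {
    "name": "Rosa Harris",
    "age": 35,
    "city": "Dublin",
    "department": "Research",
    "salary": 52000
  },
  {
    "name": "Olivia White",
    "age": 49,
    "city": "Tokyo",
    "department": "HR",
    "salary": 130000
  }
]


Validating 7 records:
Rules: name non-empty, age > 0, salary > 0

  Row 1 (???): empty name
  Row 2 (Rosa Anderson): OK
  Row 3 (???): empty name
  Row 4 (Pat White): OK
  Row 5 (Heidi Brown): OK
  Row 6 (Rosa Harris): OK
  Row 7 (Olivia White): OK

Total errors: 2

2 errors


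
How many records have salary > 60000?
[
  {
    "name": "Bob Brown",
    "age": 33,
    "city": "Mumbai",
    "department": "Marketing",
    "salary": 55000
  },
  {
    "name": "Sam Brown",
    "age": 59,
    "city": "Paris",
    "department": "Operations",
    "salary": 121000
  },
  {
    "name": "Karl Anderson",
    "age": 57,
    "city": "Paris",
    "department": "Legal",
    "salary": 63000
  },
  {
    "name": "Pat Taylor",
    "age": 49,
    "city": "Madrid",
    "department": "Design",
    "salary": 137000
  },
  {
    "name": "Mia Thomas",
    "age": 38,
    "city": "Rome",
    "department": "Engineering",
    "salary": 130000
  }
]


Data: 5 records
Condition: salary > 60000

Checking each record:
  Bob Brown: 55000
  Sam Brown: 121000 MATCH
  Karl Anderson: 63000 MATCH
  Pat Taylor: 137000 MATCH
  Mia Thomas: 130000 MATCH

Count: 4

4


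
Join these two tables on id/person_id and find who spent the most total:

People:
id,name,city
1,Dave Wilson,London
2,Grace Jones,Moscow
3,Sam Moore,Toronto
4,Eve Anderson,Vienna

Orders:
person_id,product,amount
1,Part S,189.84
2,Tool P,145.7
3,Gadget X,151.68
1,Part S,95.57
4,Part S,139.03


Join on: people.id = orders.person_id

Joined rows:
  Dave Wilson (London) bought Part S for $189.84
  Grace Jones (Moscow) bought Tool P for $145.7
  Sam Moore (Toronto) bought Gadget X for $151.68
  Dave Wilson (London) bought Part S for $95.57
  Eve Anderson (Vienna) bought Part S for $139.03

Total per person:
  Dave Wilson: $285.41
  Sam Moore: $151.68
  Grace Jones: $145.70
  Eve Anderson: $139.03

Top spender: Dave Wilson ($285.41)

Dave Wilson ($285.41)


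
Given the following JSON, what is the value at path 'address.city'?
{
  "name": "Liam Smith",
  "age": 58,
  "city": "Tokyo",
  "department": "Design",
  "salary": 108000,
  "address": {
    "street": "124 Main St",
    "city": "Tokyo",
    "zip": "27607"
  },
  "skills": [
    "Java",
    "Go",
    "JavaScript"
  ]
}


Query: address.city
Path: address -> city
Value: Tokyo

Tokyo


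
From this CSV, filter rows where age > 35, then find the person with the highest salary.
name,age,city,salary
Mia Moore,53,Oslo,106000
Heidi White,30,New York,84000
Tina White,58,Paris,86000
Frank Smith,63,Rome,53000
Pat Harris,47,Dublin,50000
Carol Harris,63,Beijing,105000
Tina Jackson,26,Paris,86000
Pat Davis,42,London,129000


Filter: age > 35
Sort by: salary (descending)

Filtered records (6):
  Pat Davis, age 42, salary $129000
  Mia Moore, age 53, salary $106000
  Carol Harris, age 63, salary $105000
  Tina White, age 58, salary $86000
  Frank Smith, age 63, salary $53000
  Pat Harris, age 47, salary $50000

Highest salary: Pat Davis ($129000)

Pat Davis


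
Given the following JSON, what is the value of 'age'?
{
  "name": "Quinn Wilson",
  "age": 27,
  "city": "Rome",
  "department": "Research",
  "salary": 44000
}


Looking up field 'age'
Value: 27

27


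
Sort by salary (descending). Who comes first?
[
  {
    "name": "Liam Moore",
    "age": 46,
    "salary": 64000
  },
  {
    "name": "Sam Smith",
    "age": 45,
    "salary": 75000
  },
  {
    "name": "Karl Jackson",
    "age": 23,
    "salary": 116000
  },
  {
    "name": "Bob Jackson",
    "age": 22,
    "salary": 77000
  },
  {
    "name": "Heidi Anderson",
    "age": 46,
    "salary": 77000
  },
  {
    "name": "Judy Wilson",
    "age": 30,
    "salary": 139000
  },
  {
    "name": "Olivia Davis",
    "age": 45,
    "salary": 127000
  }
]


Sort by: salary (descending)

Sorted order:
  1. Judy Wilson (salary = 139000)
  2. Olivia Davis (salary = 127000)
  3. Karl Jackson (salary = 116000)
  4. Bob Jackson (salary = 77000)
  5. Heidi Anderson (salary = 77000)
  6. Sam Smith (salary = 75000)
  7. Liam Moore (salary = 64000)

First: Judy Wilson

Judy Wilson


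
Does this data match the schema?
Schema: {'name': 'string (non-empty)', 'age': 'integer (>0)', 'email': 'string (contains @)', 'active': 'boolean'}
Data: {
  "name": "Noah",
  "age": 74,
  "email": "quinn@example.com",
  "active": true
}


Validating each field against schema:
  name: OK (non-empty string)
  age: OK (positive integer)
  email: OK (string with @)
  active: OK (boolean)

Result: VALID

VALID


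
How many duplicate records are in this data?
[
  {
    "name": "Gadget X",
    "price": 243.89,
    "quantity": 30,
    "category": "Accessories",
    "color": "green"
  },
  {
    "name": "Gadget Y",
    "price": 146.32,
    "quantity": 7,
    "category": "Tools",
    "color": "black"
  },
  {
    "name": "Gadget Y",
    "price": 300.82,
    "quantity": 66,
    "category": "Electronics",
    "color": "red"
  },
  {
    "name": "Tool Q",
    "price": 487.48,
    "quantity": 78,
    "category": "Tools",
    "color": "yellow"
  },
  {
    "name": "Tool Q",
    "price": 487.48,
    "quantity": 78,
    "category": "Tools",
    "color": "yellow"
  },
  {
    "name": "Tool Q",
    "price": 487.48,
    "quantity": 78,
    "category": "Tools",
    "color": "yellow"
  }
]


Checking 6 records for duplicates:

  Row 1: Gadget X ($243.89, qty 30)
  Row 2: Gadget Y ($146.32, qty 7)
  Row 3: Gadget Y ($300.82, qty 66)
  Row 4: Tool Q ($487.48, qty 78)
  Row 5: Tool Q ($487.48, qty 78) <-- DUPLICATE
  Row 6: Tool Q ($487.48, qty 78) <-- DUPLICATE

Duplicates found: 2
Unique records: 4

2 duplicates, 4 unique


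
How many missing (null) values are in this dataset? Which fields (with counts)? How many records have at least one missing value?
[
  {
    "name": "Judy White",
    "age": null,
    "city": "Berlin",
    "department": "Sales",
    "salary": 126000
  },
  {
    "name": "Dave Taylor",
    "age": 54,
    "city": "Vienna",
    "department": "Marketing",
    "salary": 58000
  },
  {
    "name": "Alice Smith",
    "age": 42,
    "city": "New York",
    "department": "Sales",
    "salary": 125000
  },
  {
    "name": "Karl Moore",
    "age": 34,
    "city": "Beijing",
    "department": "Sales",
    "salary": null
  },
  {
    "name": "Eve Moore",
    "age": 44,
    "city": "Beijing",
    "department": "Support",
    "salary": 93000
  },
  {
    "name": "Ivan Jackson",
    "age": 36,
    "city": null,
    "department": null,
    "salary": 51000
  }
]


Checking for missing (null) values in 6 records:

  Judy White: age
  Dave Taylor: complete
  Alice Smith: complete
  Karl Moore: salary
  Eve Moore: complete
  Ivan Jackson: city, department

Per field:
  name: 0 missing
  age: 1 missing
  city: 1 missing
  department: 1 missing
  salary: 1 missing

Total missing values: 4
Records with any missing: 3

4 missing values (age: 1, city: 1, department: 1, salary: 1); 3 incomplete records


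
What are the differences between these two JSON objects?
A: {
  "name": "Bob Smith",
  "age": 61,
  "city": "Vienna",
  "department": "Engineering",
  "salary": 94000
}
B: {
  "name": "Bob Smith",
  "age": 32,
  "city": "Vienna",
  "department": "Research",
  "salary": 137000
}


Comparing each field (in key order):
  name: same
  age: DIFFERENT
  city: same
  department: DIFFERENT
  salary: DIFFERENT
Differences:
  age: 61 -> 32
  department: Engineering -> Research
  salary: 94000 -> 137000

3 field(s) changed

3 changes: age, department, salary


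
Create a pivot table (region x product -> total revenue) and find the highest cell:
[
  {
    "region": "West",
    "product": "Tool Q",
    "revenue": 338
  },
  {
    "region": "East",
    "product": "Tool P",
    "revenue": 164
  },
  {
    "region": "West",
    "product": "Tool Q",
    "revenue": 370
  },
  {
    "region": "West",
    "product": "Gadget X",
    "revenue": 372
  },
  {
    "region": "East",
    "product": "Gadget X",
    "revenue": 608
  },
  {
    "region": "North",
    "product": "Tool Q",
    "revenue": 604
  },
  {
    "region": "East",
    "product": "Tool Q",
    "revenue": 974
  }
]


Pivot: region (rows) x product (columns) -> total revenue

     Gadget X      Tool P        Tool Q      
East           608           164           974  
North            0             0           604  
West           372             0           708  

Highest: East / Tool Q = $974

East / Tool Q = $974


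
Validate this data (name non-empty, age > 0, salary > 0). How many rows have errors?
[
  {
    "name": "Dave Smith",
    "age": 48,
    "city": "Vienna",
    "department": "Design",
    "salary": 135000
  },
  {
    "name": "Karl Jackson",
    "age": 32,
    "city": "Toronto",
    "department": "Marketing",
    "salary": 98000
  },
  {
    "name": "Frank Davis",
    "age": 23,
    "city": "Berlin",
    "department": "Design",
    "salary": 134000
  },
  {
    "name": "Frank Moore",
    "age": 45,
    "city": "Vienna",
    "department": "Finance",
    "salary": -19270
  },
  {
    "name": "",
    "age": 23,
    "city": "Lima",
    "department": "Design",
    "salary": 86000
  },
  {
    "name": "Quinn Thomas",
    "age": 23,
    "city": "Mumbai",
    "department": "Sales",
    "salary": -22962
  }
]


Validating 6 records:
Rules: name non-empty, age > 0, salary > 0

  Row 1 (Dave Smith): OK
  Row 2 (Karl Jackson): OK
  Row 3 (Frank Davis): OK
  Row 4 (Frank Moore): negative salary: -19270
  Row 5 (???): empty name
  Row 6 (Quinn Thomas): negative salary: -22962

Total errors: 3

3 errors


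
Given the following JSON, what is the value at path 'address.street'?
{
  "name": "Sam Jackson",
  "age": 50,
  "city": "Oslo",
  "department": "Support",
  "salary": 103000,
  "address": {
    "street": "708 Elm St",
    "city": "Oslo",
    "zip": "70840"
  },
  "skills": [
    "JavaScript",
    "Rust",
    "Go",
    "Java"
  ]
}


Query: address.street
Path: address -> street
Value: 708 Elm St

708 Elm St


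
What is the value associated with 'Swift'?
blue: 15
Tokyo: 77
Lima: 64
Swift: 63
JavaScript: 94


Looking up key 'Swift'
Value: 63

63


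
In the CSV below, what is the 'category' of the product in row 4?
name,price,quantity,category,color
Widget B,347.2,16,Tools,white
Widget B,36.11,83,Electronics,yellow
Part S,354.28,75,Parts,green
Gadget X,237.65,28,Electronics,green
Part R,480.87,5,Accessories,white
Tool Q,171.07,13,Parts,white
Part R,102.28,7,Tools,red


Query: Row 4 ('Gadget X'), column 'category'
Value: Electronics

Electronics


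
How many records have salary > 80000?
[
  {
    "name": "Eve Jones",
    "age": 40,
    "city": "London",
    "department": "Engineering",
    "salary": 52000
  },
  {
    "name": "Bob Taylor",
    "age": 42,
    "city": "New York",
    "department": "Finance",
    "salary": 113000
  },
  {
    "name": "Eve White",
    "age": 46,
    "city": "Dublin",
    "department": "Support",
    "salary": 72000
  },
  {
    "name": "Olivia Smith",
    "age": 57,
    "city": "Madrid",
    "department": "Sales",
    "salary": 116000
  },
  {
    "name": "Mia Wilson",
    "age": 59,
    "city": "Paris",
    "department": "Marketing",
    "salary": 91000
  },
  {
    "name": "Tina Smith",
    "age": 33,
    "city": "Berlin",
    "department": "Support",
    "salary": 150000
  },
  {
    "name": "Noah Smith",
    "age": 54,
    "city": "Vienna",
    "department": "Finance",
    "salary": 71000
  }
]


Data: 7 records
Condition: salary > 80000

Checking each record:
  Eve Jones: 52000
  Bob Taylor: 113000 MATCH
  Eve White: 72000
  Olivia Smith: 116000 MATCH
  Mia Wilson: 91000 MATCH
  Tina Smith: 150000 MATCH
  Noah Smith: 71000

Count: 4

4
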